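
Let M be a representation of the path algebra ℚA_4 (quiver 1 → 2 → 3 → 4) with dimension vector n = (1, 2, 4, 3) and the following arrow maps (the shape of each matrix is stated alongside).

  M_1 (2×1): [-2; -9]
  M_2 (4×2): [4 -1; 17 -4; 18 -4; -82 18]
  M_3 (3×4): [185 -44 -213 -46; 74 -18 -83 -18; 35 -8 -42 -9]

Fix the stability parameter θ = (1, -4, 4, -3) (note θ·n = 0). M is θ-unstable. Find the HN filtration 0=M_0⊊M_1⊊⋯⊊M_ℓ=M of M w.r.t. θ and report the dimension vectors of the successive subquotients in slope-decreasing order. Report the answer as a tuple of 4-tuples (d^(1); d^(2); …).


Via rank(M_{q-1}∘⋯∘M_p): M ≅ I[1,4], I[2,3], I[3,4]^2.
μ_θ-semistable layers: μ^(1)=4; μ^(2)=1/2; μ^(3)=-3/2; μ^(4)=-4

((0, 0, 1, 0); (0, 0, 3, 3); (1, 1, 0, 0); (0, 1, 0, 0))


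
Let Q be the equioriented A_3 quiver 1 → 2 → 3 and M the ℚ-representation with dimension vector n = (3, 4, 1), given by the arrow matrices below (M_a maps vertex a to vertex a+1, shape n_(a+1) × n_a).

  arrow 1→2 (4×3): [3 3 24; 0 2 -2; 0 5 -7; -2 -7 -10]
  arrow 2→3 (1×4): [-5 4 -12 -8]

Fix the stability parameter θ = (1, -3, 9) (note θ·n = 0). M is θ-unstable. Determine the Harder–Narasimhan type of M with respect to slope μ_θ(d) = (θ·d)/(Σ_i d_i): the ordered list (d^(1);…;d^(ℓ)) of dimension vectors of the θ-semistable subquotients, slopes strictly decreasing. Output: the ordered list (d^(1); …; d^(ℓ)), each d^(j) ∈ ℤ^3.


Interval decomposition of M: I[1,2]^2, I[1,3], I[2,2].
HN type (ℓ=3): μ^(1)=9; μ^(2)=-1; μ^(3)=-3

((0, 0, 1); (3, 3, 0); (0, 1, 0))


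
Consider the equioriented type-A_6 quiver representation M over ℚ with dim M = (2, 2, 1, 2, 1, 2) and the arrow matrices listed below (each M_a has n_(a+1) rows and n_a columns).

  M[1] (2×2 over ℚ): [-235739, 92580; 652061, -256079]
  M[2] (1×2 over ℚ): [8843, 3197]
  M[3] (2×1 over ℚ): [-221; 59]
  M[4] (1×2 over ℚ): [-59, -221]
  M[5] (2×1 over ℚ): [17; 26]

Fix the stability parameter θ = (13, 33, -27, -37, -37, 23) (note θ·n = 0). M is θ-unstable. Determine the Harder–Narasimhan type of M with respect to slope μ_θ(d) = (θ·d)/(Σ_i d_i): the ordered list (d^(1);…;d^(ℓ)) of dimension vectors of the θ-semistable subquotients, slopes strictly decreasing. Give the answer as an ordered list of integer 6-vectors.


Via rank(M_{q-1}∘⋯∘M_p): M ≅ I[1,2], I[1,4], I[4,6], I[6,6].
μ_θ-semistable layers: μ^(1)=33; μ^(2)=23; μ^(3)=13; μ^(4)=-9/2; μ^(5)=-37

((0, 1, 0, 0, 0, 0); (0, 0, 0, 0, 0, 2); (1, 0, 0, 0, 0, 0); (1, 1, 1, 1, 0, 0); (0, 0, 0, 1, 1, 0))


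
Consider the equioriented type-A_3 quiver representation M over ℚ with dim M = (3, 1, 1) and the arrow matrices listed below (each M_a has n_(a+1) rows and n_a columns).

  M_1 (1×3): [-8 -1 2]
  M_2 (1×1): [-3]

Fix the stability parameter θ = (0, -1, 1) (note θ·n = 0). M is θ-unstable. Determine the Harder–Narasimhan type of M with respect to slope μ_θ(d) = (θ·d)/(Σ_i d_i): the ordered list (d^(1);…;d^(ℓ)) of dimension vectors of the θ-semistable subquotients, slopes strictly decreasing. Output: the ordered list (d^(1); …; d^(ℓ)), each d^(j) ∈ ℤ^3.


Via rank(M_{q-1}∘⋯∘M_p): M ≅ I[1,1]^2, I[1,3].
μ_θ-semistable layers: μ^(1)=1; μ^(2)=0; μ^(3)=-1/2

((0, 0, 1); (2, 0, 0); (1, 1, 0))


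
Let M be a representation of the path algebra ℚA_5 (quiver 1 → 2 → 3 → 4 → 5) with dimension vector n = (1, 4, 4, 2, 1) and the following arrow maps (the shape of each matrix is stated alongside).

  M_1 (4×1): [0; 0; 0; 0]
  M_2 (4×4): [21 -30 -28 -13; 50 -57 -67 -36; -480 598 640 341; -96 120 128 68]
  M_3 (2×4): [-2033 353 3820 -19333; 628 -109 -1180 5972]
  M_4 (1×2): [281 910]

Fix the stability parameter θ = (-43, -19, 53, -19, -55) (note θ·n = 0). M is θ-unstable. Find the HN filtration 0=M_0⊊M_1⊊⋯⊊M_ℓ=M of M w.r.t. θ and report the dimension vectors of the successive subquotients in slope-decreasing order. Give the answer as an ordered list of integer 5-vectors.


Interval decomposition of M: I[1,1], I[2,2], I[2,3], I[2,4], I[2,5], I[3,3].
HN type (ℓ=5): μ^(1)=53; μ^(2)=17; μ^(3)=-7; μ^(4)=-19; μ^(5)=-43

((0, 0, 2, 0, 0); (0, 0, 1, 1, 0); (0, 0, 1, 1, 1); (0, 4, 0, 0, 0); (1, 0, 0, 0, 0))


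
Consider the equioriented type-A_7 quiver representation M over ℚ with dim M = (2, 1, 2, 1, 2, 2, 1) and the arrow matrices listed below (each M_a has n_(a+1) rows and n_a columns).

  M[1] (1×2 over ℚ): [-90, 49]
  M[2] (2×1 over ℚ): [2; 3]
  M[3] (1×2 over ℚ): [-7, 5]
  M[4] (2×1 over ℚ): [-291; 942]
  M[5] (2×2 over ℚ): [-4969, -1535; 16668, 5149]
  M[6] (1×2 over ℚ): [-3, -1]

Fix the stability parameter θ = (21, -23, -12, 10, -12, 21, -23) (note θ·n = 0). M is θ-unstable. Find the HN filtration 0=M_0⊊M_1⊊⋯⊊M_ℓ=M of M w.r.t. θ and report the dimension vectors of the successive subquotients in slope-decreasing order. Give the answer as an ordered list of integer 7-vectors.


Via rank(M_{q-1}∘⋯∘M_p): M ≅ I[1,1], I[1,7], I[3,3], I[5,6].
μ_θ-semistable layers: μ^(1)=21; μ^(2)=-1; μ^(3)=-14/3; μ^(4)=-12

((1, 0, 0, 0, 0, 1, 0); (0, 0, 0, 1, 1, 1, 1); (1, 1, 1, 0, 0, 0, 0); (0, 0, 1, 0, 1, 0, 0))


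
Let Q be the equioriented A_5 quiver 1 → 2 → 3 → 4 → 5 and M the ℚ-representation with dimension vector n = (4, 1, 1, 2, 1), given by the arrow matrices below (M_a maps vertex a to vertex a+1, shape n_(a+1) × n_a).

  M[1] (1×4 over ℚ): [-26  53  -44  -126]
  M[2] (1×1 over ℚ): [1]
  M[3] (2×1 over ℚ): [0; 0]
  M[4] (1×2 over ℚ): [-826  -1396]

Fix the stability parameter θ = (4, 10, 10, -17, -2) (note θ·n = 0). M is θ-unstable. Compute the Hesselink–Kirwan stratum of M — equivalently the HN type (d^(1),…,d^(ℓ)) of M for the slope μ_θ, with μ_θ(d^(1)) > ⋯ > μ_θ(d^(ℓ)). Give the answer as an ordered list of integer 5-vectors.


Interval decomposition of M: I[1,1]^3, I[1,3], I[4,4], I[4,5].
HN type (ℓ=4): μ^(1)=10; μ^(2)=4; μ^(3)=-2; μ^(4)=-17

((0, 1, 1, 0, 0); (4, 0, 0, 0, 0); (0, 0, 0, 0, 1); (0, 0, 0, 2, 0))


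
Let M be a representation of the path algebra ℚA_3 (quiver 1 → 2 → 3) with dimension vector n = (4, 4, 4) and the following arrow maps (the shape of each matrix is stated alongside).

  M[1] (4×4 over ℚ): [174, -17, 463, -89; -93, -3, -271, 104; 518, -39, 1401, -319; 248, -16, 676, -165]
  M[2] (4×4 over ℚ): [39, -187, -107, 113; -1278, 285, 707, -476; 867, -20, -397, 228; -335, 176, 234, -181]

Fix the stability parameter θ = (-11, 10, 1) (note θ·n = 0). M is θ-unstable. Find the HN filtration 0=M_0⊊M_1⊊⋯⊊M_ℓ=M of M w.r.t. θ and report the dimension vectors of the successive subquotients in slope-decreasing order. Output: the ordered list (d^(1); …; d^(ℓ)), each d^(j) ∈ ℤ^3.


Interval decomposition of M: I[1,1], I[1,3]^3, I[2,3].
HN type (ℓ=2): μ^(1)=11/2; μ^(2)=-11

((0, 4, 4); (4, 0, 0))


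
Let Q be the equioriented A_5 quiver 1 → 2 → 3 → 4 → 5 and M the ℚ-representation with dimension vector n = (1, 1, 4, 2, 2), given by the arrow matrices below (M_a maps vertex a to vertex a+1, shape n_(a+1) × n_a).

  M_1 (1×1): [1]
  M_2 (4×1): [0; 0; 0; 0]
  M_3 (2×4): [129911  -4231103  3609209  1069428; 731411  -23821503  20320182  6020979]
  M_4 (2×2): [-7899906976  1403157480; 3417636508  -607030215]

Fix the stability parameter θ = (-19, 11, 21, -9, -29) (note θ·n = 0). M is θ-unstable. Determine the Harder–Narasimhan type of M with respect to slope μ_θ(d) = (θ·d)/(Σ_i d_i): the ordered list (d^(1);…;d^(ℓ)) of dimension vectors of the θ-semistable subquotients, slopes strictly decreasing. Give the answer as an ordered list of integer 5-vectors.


Barcode: M ≅ I[1,2], I[3,3]^2, I[3,4], I[3,5], I[5,5]. HN layers by μ_θ (6 steps, strictly decreasing):
  μ^(1)=21; μ^(2)=11; μ^(3)=6; μ^(4)=-17/3; μ^(5)=-19; μ^(6)=-29

((0, 0, 2, 0, 0); (0, 1, 0, 0, 0); (0, 0, 1, 1, 0); (0, 0, 1, 1, 1); (1, 0, 0, 0, 0); (0, 0, 0, 0, 1))


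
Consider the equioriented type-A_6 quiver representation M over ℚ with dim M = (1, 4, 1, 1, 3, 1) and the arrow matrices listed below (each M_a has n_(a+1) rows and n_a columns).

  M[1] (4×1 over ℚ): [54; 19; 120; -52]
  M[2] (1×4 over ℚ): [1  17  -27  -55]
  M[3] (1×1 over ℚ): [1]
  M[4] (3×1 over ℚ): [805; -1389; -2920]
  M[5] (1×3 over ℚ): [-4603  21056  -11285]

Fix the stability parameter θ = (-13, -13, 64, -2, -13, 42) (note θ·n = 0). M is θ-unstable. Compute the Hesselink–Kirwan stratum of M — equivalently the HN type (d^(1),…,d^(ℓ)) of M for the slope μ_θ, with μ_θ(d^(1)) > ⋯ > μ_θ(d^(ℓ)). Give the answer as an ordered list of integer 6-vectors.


Barcode: M ≅ I[1,6], I[2,2]^3, I[5,5]^2. HN layers by μ_θ (3 steps, strictly decreasing):
  μ^(1)=42; μ^(2)=49/3; μ^(3)=-13

((0, 0, 0, 0, 0, 1); (0, 0, 1, 1, 1, 0); (1, 4, 0, 0, 2, 0))


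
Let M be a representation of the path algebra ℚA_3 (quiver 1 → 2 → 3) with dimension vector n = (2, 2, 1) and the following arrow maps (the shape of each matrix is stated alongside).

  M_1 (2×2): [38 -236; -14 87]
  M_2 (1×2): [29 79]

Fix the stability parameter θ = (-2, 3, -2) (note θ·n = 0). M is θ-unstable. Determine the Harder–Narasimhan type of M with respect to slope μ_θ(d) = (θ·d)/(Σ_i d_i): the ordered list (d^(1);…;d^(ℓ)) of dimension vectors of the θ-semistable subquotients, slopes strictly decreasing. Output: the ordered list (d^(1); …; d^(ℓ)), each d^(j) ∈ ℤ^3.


Interval decomposition of M: I[1,2], I[1,3].
HN type (ℓ=3): μ^(1)=3; μ^(2)=1/2; μ^(3)=-2

((0, 1, 0); (0, 1, 1); (2, 0, 0))


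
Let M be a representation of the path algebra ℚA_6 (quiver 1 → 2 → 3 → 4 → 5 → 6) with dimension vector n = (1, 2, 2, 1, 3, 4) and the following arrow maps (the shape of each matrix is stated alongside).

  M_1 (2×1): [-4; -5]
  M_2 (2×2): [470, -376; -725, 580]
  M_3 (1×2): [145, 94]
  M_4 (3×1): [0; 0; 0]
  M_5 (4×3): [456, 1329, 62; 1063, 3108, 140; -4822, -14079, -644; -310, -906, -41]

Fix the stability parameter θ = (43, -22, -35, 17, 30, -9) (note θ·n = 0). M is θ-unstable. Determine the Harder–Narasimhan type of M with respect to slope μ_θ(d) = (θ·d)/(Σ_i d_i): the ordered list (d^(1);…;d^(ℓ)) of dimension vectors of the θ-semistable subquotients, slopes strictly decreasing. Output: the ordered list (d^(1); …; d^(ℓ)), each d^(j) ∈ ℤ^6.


Barcode: M ≅ I[1,2], I[2,3], I[3,4], I[5,6]^3, I[6,6]. HN layers by μ_θ (5 steps, strictly decreasing):
  μ^(1)=17; μ^(2)=21/2; μ^(3)=-9; μ^(4)=-57/2; μ^(5)=-35

((0, 0, 0, 1, 0, 0); (1, 1, 0, 0, 3, 3); (0, 0, 0, 0, 0, 1); (0, 1, 1, 0, 0, 0); (0, 0, 1, 0, 0, 0))


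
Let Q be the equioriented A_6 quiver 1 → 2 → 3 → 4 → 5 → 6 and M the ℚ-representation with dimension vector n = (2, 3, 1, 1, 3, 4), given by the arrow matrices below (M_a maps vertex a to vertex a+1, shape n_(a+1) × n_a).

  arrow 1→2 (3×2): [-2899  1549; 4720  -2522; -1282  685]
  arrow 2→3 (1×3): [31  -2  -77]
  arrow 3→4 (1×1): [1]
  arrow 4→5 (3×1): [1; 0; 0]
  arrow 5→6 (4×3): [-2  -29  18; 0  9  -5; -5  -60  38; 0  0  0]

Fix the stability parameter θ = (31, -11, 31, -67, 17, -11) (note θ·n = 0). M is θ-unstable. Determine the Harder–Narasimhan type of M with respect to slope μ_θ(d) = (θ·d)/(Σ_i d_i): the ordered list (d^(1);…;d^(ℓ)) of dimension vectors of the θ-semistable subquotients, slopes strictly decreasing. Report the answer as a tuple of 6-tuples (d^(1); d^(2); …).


Interval decomposition of M: I[1,2], I[1,6], I[2,2], I[5,6]^2, I[6,6].
HN type (ℓ=4): μ^(1)=10; μ^(2)=3; μ^(3)=-4; μ^(4)=-11

((1, 1, 0, 0, 0, 0); (0, 0, 0, 0, 3, 3); (1, 1, 1, 1, 0, 0); (0, 1, 0, 0, 0, 1))


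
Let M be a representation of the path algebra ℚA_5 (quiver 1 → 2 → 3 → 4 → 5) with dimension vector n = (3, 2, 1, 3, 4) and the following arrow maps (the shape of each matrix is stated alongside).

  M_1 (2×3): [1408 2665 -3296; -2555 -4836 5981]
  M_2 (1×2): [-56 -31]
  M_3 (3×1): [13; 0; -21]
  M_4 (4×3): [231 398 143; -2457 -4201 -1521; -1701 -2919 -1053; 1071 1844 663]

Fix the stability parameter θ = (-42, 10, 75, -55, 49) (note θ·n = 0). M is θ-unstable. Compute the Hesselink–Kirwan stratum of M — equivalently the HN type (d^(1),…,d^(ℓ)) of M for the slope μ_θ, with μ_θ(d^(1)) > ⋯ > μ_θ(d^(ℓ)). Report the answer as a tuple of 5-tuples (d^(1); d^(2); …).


Via rank(M_{q-1}∘⋯∘M_p): M ≅ I[1,1], I[1,2], I[1,4], I[4,5]^2, I[5,5]^2.
μ_θ-semistable layers: μ^(1)=49; μ^(2)=10; μ^(3)=-42; μ^(4)=-55

((0, 0, 0, 0, 4); (0, 2, 1, 1, 0); (3, 0, 0, 0, 0); (0, 0, 0, 2, 0))


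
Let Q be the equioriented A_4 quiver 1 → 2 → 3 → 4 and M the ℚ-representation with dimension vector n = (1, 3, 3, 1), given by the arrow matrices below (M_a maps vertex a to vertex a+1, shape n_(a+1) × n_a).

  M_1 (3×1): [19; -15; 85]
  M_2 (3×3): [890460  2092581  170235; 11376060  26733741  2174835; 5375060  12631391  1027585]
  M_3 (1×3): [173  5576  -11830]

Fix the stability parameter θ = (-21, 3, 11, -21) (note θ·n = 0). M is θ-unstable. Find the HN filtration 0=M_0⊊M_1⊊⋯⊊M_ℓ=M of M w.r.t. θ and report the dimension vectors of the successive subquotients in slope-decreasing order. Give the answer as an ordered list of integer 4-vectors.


Via rank(M_{q-1}∘⋯∘M_p): M ≅ I[1,2], I[2,2], I[2,4], I[3,3]^2.
μ_θ-semistable layers: μ^(1)=11; μ^(2)=3; μ^(3)=-7/3; μ^(4)=-21

((0, 0, 2, 0); (0, 2, 0, 0); (0, 1, 1, 1); (1, 0, 0, 0))


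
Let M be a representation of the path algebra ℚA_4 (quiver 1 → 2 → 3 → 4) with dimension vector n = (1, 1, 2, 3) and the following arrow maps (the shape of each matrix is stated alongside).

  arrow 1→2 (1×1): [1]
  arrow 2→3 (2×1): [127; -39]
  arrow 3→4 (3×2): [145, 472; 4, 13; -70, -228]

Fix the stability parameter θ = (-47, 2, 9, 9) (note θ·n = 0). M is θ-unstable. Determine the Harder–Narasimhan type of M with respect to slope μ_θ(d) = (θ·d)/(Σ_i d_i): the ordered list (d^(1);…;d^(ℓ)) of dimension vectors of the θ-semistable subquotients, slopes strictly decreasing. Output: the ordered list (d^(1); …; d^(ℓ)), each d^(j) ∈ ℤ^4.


Barcode: M ≅ I[1,4], I[3,4], I[4,4]. HN layers by μ_θ (3 steps, strictly decreasing):
  μ^(1)=9; μ^(2)=2; μ^(3)=-47

((0, 0, 2, 3); (0, 1, 0, 0); (1, 0, 0, 0))


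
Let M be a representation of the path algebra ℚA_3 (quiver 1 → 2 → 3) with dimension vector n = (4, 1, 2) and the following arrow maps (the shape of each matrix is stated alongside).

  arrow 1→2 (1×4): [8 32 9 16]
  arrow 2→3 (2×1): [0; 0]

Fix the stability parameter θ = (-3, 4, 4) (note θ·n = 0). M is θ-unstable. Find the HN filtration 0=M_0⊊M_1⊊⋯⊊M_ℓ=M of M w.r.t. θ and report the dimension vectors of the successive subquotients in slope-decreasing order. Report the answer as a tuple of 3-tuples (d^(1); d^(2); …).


Barcode: M ≅ I[1,1]^3, I[1,2], I[3,3]^2. HN layers by μ_θ (2 steps, strictly decreasing):
  μ^(1)=4; μ^(2)=-3

((0, 1, 2); (4, 0, 0))


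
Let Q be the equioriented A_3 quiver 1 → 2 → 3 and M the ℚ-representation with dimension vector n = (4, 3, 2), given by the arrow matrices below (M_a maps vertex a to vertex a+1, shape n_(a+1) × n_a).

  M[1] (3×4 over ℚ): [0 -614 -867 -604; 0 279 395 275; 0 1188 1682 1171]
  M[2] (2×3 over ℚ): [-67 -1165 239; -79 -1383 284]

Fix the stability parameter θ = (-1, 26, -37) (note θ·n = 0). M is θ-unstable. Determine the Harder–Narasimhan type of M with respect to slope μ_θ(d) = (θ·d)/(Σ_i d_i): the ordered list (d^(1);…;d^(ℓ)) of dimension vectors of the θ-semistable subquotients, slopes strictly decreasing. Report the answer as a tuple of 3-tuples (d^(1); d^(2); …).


Via rank(M_{q-1}∘⋯∘M_p): M ≅ I[1,1], I[1,2], I[1,3]^2.
μ_θ-semistable layers: μ^(1)=26; μ^(2)=-1; μ^(3)=-4

((0, 1, 0); (2, 0, 0); (2, 2, 2))


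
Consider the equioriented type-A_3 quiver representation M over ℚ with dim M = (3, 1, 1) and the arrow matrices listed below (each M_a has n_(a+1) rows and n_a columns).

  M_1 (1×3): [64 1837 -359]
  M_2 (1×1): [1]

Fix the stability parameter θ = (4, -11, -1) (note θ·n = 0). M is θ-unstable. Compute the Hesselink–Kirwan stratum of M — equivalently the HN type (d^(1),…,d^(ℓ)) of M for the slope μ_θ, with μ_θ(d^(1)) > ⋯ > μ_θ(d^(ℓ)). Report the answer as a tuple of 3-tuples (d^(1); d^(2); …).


Interval decomposition of M: I[1,1]^2, I[1,3].
HN type (ℓ=3): μ^(1)=4; μ^(2)=-1; μ^(3)=-7/2

((2, 0, 0); (0, 0, 1); (1, 1, 0))


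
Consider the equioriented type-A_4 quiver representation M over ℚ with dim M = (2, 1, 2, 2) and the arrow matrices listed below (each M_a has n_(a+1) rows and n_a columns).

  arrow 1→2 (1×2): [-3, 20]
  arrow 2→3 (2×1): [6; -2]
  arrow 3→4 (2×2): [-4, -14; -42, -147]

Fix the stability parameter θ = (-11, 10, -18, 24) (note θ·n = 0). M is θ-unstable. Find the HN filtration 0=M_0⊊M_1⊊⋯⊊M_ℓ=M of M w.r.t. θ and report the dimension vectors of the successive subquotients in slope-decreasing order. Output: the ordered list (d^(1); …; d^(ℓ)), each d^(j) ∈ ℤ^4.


Via rank(M_{q-1}∘⋯∘M_p): M ≅ I[1,1], I[1,4], I[3,3], I[4,4].
μ_θ-semistable layers: μ^(1)=24; μ^(2)=-4; μ^(3)=-11; μ^(4)=-18

((0, 0, 0, 2); (0, 1, 1, 0); (2, 0, 0, 0); (0, 0, 1, 0))


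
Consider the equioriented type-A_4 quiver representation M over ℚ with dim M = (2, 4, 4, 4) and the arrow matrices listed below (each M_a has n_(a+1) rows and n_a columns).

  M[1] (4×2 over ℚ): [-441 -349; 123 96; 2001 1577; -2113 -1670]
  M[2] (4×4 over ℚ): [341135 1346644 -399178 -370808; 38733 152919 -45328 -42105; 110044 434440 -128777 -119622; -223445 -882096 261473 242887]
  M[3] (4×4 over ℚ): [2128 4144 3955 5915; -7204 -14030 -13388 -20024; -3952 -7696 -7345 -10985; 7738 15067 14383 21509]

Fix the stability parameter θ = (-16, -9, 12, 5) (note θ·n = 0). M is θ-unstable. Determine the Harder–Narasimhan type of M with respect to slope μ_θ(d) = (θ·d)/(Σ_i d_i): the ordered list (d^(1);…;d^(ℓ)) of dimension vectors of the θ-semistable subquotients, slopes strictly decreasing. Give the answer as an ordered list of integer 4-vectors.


Barcode: M ≅ I[1,4]^2, I[2,3]^2, I[4,4]^2. HN layers by μ_θ (5 steps, strictly decreasing):
  μ^(1)=12; μ^(2)=17/2; μ^(3)=5; μ^(4)=-9; μ^(5)=-16

((0, 0, 2, 0); (0, 0, 2, 2); (0, 0, 0, 2); (0, 4, 0, 0); (2, 0, 0, 0))


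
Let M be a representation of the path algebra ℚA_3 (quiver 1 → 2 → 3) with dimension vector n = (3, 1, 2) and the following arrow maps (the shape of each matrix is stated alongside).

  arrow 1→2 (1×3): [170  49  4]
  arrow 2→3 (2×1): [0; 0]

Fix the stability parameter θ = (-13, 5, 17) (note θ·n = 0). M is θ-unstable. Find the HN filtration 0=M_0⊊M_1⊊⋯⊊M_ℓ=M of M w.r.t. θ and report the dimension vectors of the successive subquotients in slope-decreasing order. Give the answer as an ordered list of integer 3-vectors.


Via rank(M_{q-1}∘⋯∘M_p): M ≅ I[1,1]^2, I[1,2], I[3,3]^2.
μ_θ-semistable layers: μ^(1)=17; μ^(2)=5; μ^(3)=-13

((0, 0, 2); (0, 1, 0); (3, 0, 0))


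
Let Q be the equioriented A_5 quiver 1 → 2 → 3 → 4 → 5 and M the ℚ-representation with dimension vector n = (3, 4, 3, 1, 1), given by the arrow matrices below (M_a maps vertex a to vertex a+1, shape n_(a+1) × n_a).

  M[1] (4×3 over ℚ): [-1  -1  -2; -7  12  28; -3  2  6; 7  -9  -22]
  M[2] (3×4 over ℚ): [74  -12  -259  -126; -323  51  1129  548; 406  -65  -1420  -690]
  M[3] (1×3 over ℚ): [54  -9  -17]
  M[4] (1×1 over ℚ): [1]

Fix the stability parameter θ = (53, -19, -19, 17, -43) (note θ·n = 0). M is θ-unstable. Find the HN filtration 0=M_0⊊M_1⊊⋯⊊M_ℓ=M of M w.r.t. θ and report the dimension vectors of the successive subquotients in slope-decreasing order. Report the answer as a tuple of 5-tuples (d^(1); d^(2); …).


Via rank(M_{q-1}∘⋯∘M_p): M ≅ I[1,3]^2, I[1,5], I[2,2].
μ_θ-semistable layers: μ^(1)=5; μ^(2)=-11/5; μ^(3)=-19

((2, 2, 2, 0, 0); (1, 1, 1, 1, 1); (0, 1, 0, 0, 0))


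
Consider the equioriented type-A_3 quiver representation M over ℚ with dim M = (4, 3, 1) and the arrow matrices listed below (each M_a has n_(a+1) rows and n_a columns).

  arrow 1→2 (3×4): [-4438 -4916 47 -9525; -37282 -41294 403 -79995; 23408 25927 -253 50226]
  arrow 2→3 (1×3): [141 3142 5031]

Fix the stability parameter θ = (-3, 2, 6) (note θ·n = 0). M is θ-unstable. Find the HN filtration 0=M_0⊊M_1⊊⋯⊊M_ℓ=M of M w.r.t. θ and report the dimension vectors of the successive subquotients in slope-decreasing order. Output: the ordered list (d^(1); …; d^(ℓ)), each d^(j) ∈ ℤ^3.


Via rank(M_{q-1}∘⋯∘M_p): M ≅ I[1,1]^2, I[1,2], I[1,3], I[2,2].
μ_θ-semistable layers: μ^(1)=6; μ^(2)=2; μ^(3)=-3

((0, 0, 1); (0, 3, 0); (4, 0, 0))


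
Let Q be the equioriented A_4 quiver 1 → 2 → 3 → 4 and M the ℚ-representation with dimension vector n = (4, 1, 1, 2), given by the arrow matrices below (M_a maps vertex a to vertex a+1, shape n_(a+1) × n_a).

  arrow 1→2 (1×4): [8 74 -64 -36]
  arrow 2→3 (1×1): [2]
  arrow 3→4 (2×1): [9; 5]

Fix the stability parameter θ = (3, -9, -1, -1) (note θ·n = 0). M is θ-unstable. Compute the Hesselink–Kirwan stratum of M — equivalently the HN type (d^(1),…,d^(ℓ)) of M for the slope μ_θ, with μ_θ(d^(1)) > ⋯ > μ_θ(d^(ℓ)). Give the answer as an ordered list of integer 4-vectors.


Barcode: M ≅ I[1,1]^3, I[1,4], I[4,4]. HN layers by μ_θ (3 steps, strictly decreasing):
  μ^(1)=3; μ^(2)=-1; μ^(3)=-3

((3, 0, 0, 0); (0, 0, 1, 2); (1, 1, 0, 0))


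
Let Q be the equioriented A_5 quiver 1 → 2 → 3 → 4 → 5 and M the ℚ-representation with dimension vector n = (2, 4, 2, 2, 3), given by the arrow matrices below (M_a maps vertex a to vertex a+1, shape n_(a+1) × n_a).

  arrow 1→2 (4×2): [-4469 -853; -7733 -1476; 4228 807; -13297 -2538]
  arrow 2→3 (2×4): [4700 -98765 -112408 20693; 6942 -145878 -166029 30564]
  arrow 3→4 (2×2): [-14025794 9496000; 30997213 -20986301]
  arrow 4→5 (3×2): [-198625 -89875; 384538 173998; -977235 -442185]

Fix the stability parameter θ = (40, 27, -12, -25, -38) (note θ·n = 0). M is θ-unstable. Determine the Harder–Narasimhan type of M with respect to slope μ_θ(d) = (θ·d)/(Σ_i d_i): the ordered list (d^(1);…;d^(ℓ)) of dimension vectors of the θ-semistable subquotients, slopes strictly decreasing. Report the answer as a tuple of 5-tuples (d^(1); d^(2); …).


Via rank(M_{q-1}∘⋯∘M_p): M ≅ I[1,2], I[1,5], I[2,2], I[2,4], I[5,5]^2.
μ_θ-semistable layers: μ^(1)=67/2; μ^(2)=27; μ^(3)=-8/5; μ^(4)=-10/3; μ^(5)=-38

((1, 1, 0, 0, 0); (0, 1, 0, 0, 0); (1, 1, 1, 1, 1); (0, 1, 1, 1, 0); (0, 0, 0, 0, 2))


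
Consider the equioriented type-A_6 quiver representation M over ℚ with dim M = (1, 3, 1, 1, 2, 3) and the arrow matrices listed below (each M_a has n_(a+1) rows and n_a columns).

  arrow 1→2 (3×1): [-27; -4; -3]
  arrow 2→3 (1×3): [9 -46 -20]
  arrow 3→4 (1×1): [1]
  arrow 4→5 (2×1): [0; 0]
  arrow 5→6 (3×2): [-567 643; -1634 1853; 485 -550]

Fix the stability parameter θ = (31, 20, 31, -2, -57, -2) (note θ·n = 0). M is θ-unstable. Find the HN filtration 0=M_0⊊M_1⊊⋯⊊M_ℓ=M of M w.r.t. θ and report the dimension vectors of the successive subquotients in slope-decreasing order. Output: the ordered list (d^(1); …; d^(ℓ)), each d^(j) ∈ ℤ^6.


Barcode: M ≅ I[1,4], I[2,2]^2, I[5,6]^2, I[6,6]. HN layers by μ_θ (3 steps, strictly decreasing):
  μ^(1)=20; μ^(2)=-2; μ^(3)=-57

((1, 3, 1, 1, 0, 0); (0, 0, 0, 0, 0, 3); (0, 0, 0, 0, 2, 0))


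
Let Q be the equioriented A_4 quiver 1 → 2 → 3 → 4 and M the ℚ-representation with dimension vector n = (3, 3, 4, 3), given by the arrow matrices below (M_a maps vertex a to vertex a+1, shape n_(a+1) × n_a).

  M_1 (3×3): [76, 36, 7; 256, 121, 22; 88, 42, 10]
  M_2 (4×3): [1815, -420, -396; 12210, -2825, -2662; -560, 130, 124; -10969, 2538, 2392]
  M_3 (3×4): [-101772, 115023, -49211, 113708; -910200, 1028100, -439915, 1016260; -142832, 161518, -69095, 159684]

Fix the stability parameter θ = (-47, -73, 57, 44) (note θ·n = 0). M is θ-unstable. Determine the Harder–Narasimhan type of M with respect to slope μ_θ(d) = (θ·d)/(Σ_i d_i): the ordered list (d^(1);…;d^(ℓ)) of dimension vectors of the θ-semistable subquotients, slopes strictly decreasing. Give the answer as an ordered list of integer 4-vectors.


Barcode: M ≅ I[1,1], I[1,3], I[1,4], I[2,2], I[3,3], I[3,4], I[4,4]. HN layers by μ_θ (6 steps, strictly decreasing):
  μ^(1)=57; μ^(2)=101/2; μ^(3)=44; μ^(4)=-47; μ^(5)=-60; μ^(6)=-73

((0, 0, 2, 0); (0, 0, 2, 2); (0, 0, 0, 1); (1, 0, 0, 0); (2, 2, 0, 0); (0, 1, 0, 0))


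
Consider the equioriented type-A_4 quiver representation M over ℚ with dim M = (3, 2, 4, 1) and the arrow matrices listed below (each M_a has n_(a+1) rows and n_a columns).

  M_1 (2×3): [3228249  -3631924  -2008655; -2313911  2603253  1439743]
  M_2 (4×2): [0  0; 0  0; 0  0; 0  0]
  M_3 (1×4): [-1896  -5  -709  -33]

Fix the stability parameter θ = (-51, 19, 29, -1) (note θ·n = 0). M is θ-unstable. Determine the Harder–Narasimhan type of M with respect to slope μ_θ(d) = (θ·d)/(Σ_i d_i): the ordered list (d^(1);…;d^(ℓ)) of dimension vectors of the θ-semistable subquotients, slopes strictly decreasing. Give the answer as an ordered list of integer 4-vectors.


Barcode: M ≅ I[1,1], I[1,2]^2, I[3,3]^3, I[3,4]. HN layers by μ_θ (4 steps, strictly decreasing):
  μ^(1)=29; μ^(2)=19; μ^(3)=14; μ^(4)=-51

((0, 0, 3, 0); (0, 2, 0, 0); (0, 0, 1, 1); (3, 0, 0, 0))


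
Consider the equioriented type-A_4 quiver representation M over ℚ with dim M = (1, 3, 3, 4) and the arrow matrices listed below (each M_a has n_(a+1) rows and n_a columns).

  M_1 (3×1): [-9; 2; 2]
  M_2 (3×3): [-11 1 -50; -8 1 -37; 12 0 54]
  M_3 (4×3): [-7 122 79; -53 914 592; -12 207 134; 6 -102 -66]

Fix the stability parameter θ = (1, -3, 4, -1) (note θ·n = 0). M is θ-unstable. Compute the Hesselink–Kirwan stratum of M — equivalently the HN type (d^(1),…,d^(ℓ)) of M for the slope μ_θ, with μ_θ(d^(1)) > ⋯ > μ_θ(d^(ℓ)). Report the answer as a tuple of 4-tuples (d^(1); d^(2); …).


Interval decomposition of M: I[1,4], I[2,4]^2, I[4,4].
HN type (ℓ=3): μ^(1)=3/2; μ^(2)=-1; μ^(3)=-3

((0, 0, 3, 3); (1, 1, 0, 1); (0, 2, 0, 0))


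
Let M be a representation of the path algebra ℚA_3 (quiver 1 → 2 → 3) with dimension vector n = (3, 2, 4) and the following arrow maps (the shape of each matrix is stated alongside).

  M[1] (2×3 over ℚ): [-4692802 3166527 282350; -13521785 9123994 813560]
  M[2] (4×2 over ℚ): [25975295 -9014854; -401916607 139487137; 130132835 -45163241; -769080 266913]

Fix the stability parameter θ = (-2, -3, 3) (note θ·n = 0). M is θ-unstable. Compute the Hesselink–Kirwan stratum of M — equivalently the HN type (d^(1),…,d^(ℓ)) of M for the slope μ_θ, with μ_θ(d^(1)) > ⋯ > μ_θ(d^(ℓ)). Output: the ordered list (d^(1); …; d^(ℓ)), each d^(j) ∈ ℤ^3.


Via rank(M_{q-1}∘⋯∘M_p): M ≅ I[1,1], I[1,3]^2, I[3,3]^2.
μ_θ-semistable layers: μ^(1)=3; μ^(2)=-2; μ^(3)=-5/2

((0, 0, 4); (1, 0, 0); (2, 2, 0))


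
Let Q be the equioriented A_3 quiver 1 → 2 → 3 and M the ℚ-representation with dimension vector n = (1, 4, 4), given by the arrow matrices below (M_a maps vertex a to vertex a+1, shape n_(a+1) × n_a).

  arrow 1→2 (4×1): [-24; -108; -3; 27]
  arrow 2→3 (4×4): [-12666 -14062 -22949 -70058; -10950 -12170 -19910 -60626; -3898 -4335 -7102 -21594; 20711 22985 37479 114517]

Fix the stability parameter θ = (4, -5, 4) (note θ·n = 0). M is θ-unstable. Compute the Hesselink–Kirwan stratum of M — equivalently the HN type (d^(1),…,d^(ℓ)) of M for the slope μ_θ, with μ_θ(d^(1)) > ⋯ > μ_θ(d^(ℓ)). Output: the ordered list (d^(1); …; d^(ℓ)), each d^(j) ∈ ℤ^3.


Barcode: M ≅ I[1,3], I[2,2], I[2,3]^2, I[3,3]. HN layers by μ_θ (3 steps, strictly decreasing):
  μ^(1)=4; μ^(2)=-1/2; μ^(3)=-5

((0, 0, 4); (1, 1, 0); (0, 3, 0))


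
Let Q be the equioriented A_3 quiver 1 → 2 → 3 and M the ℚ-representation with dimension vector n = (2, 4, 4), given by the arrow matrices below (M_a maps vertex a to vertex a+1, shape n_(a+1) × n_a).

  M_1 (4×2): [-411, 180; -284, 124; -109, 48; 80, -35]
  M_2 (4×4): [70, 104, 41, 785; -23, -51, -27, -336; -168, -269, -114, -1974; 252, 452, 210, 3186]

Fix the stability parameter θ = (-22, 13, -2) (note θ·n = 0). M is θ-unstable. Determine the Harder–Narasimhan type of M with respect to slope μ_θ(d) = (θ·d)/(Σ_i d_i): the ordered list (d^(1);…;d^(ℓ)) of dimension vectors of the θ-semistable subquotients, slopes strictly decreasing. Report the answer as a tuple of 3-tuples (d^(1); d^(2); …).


Via rank(M_{q-1}∘⋯∘M_p): M ≅ I[1,2], I[1,3], I[2,3]^2, I[3,3].
μ_θ-semistable layers: μ^(1)=13; μ^(2)=11/2; μ^(3)=-2; μ^(4)=-22

((0, 1, 0); (0, 3, 3); (0, 0, 1); (2, 0, 0))


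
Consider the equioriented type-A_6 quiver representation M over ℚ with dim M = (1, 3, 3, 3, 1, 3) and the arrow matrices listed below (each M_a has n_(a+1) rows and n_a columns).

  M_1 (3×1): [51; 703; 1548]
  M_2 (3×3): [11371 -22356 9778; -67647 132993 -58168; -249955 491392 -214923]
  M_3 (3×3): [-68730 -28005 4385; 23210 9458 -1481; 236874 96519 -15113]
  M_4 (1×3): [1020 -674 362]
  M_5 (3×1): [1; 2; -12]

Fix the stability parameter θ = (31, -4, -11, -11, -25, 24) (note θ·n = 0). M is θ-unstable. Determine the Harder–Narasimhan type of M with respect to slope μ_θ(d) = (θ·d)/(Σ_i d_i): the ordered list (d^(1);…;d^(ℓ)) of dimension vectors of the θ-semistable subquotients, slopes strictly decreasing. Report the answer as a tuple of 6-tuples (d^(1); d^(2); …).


Via rank(M_{q-1}∘⋯∘M_p): M ≅ I[1,4], I[2,3], I[2,6], I[4,4], I[6,6]^2.
μ_θ-semistable layers: μ^(1)=24; μ^(2)=5/4; μ^(3)=-15/2; μ^(4)=-11; μ^(5)=-51/4

((0, 0, 0, 0, 0, 3); (1, 1, 1, 1, 0, 0); (0, 1, 1, 0, 0, 0); (0, 0, 0, 1, 0, 0); (0, 1, 1, 1, 1, 0))


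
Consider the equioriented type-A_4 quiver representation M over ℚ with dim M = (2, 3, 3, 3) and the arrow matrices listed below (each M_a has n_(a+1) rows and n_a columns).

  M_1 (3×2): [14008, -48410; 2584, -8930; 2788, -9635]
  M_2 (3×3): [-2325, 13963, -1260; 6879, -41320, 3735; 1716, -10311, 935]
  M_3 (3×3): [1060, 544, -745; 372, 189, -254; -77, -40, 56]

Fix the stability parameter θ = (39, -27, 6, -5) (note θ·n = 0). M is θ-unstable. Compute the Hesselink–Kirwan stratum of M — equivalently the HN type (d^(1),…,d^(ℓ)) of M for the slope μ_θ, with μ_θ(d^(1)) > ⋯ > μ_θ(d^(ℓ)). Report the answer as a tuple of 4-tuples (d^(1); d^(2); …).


Via rank(M_{q-1}∘⋯∘M_p): M ≅ I[1,1], I[1,4], I[2,2], I[2,4], I[3,4].
μ_θ-semistable layers: μ^(1)=39; μ^(2)=13/4; μ^(3)=1/2; μ^(4)=-27

((1, 0, 0, 0); (1, 1, 1, 1); (0, 0, 2, 2); (0, 2, 0, 0))


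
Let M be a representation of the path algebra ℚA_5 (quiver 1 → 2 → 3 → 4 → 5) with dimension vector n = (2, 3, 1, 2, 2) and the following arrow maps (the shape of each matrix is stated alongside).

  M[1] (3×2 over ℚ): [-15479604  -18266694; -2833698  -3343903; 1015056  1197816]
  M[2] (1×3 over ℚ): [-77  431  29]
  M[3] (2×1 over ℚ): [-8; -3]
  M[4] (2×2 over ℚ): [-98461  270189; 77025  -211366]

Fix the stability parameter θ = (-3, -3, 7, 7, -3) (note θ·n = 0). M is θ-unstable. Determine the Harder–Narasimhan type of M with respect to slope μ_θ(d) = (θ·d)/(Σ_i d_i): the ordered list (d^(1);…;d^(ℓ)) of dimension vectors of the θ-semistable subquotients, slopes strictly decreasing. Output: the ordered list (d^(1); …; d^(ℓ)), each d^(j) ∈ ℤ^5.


Barcode: M ≅ I[1,1], I[1,5], I[2,2]^2, I[4,5]. HN layers by μ_θ (3 steps, strictly decreasing):
  μ^(1)=11/3; μ^(2)=2; μ^(3)=-3

((0, 0, 1, 1, 1); (0, 0, 0, 1, 1); (2, 3, 0, 0, 0))


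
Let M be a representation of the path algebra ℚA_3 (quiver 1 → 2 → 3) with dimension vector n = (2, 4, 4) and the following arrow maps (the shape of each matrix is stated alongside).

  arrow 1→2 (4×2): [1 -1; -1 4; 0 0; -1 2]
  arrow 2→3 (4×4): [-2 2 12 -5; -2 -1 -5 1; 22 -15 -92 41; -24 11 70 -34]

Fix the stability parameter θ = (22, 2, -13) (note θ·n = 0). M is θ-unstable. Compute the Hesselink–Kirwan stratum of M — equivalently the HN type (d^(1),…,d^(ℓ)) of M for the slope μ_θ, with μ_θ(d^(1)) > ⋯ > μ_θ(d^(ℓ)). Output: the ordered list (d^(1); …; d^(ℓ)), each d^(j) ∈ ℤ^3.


Via rank(M_{q-1}∘⋯∘M_p): M ≅ I[1,2], I[1,3], I[2,3]^2, I[3,3].
μ_θ-semistable layers: μ^(1)=12; μ^(2)=11/3; μ^(3)=-11/2; μ^(4)=-13

((1, 1, 0); (1, 1, 1); (0, 2, 2); (0, 0, 1))


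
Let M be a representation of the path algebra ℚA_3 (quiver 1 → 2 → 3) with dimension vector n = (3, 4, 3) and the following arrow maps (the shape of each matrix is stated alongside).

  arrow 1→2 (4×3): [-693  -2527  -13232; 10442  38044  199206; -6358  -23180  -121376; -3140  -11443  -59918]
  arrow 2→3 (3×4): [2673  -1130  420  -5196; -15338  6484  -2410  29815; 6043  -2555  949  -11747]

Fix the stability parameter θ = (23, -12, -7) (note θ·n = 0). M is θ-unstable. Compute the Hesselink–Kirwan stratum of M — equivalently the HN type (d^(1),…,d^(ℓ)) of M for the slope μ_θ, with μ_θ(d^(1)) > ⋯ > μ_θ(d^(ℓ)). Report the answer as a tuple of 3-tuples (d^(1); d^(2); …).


Interval decomposition of M: I[1,3]^3, I[2,2].
HN type (ℓ=2): μ^(1)=4/3; μ^(2)=-12

((3, 3, 3); (0, 1, 0))


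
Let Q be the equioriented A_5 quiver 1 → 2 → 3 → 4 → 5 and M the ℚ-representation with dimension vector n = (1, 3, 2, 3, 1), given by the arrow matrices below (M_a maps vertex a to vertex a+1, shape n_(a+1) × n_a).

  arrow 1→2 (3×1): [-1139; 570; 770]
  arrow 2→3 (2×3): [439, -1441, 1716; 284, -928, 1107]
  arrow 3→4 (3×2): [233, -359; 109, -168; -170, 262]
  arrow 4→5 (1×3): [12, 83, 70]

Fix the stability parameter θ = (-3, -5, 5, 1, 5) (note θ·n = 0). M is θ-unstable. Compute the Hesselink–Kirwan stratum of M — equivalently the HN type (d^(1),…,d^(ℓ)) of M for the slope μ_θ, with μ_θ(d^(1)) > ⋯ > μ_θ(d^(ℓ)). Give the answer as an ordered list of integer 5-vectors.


Interval decomposition of M: I[1,5], I[2,2], I[2,4], I[4,4].
HN type (ℓ=5): μ^(1)=5; μ^(2)=3; μ^(3)=1; μ^(4)=-4; μ^(5)=-5

((0, 0, 0, 0, 1); (0, 0, 2, 2, 0); (0, 0, 0, 1, 0); (1, 1, 0, 0, 0); (0, 2, 0, 0, 0))


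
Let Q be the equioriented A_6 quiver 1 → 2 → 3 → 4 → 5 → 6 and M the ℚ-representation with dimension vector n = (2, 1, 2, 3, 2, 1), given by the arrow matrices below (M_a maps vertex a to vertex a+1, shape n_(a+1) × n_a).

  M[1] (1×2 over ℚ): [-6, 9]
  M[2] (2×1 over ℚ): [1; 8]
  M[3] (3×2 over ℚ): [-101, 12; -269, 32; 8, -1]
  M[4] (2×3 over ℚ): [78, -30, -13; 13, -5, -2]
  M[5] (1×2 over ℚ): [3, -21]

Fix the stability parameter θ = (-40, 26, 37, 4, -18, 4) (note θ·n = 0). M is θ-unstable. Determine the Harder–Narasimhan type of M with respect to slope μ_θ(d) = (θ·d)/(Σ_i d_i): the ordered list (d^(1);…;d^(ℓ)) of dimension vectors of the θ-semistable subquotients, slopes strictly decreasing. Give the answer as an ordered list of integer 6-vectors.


Interval decomposition of M: I[1,1], I[1,4], I[3,6], I[4,5].
HN type (ℓ=4): μ^(1)=67/3; μ^(2)=27/4; μ^(3)=-7; μ^(4)=-40

((0, 1, 1, 1, 0, 0); (0, 0, 1, 1, 1, 1); (0, 0, 0, 1, 1, 0); (2, 0, 0, 0, 0, 0))


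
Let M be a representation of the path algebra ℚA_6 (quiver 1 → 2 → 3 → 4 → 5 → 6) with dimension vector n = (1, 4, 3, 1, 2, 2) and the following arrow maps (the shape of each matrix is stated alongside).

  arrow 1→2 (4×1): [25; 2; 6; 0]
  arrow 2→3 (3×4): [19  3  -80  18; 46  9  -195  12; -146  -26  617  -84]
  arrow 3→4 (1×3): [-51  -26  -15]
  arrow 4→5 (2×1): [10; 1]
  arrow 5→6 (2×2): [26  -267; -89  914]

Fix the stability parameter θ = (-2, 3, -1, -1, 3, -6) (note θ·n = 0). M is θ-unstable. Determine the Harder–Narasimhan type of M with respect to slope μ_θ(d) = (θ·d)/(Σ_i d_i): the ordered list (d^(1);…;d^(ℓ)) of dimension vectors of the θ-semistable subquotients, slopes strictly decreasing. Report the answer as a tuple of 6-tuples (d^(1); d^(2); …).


Via rank(M_{q-1}∘⋯∘M_p): M ≅ I[1,6], I[2,2], I[2,3]^2, I[5,6].
μ_θ-semistable layers: μ^(1)=3; μ^(2)=1; μ^(3)=-2/5; μ^(4)=-3/2; μ^(5)=-2

((0, 1, 0, 0, 0, 0); (0, 2, 2, 0, 0, 0); (0, 1, 1, 1, 1, 1); (0, 0, 0, 0, 1, 1); (1, 0, 0, 0, 0, 0))


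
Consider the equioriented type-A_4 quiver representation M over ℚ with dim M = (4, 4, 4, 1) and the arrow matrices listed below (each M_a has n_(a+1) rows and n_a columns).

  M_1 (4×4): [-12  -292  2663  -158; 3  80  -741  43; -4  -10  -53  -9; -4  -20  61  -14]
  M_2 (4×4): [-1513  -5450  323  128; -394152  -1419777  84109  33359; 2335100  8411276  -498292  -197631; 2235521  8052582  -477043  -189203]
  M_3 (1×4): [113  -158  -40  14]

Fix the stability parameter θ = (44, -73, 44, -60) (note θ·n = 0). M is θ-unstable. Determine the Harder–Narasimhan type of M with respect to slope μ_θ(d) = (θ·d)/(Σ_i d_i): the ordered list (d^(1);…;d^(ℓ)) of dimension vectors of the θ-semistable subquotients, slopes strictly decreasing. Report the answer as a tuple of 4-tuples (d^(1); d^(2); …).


Via rank(M_{q-1}∘⋯∘M_p): M ≅ I[1,1], I[1,3]^2, I[1,4], I[2,2], I[3,3].
μ_θ-semistable layers: μ^(1)=44; μ^(2)=-8; μ^(3)=-29/2; μ^(4)=-73

((1, 0, 3, 0); (0, 0, 1, 1); (3, 3, 0, 0); (0, 1, 0, 0))


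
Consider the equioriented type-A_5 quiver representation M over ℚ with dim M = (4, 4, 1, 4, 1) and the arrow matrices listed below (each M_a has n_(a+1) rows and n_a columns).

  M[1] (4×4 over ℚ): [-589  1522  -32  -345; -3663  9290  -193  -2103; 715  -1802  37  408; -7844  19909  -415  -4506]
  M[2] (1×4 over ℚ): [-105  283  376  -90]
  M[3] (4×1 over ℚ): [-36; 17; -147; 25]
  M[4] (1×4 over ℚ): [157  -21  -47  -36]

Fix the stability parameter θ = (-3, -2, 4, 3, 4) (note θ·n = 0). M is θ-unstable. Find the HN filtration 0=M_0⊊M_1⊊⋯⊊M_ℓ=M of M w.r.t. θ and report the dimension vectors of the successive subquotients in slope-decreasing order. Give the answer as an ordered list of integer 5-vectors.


Barcode: M ≅ I[1,2]^3, I[1,4], I[4,4]^2, I[4,5]. HN layers by μ_θ (5 steps, strictly decreasing):
  μ^(1)=4; μ^(2)=7/2; μ^(3)=3; μ^(4)=-2; μ^(5)=-3

((0, 0, 0, 0, 1); (0, 0, 1, 1, 0); (0, 0, 0, 3, 0); (0, 4, 0, 0, 0); (4, 0, 0, 0, 0))


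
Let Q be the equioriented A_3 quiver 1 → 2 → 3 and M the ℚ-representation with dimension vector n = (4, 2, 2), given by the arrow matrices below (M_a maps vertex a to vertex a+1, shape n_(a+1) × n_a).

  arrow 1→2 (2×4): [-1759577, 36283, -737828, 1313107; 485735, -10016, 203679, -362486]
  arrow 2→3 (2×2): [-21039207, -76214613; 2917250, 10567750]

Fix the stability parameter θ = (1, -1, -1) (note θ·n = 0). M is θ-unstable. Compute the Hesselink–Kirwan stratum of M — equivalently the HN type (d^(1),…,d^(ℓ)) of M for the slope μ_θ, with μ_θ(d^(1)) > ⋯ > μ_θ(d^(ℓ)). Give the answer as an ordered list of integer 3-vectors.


Barcode: M ≅ I[1,1]^2, I[1,2], I[1,3], I[3,3]. HN layers by μ_θ (4 steps, strictly decreasing):
  μ^(1)=1; μ^(2)=0; μ^(3)=-1/3; μ^(4)=-1

((2, 0, 0); (1, 1, 0); (1, 1, 1); (0, 0, 1))


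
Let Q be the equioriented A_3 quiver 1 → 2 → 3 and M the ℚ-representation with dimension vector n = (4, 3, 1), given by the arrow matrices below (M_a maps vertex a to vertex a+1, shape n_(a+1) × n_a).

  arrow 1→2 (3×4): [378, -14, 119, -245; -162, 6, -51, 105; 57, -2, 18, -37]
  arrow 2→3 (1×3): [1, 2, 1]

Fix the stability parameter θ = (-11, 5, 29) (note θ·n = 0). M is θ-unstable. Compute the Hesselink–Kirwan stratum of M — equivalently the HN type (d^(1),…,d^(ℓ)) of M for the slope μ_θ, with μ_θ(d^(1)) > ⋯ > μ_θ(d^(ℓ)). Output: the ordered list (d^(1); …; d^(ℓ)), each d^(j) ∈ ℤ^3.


Via rank(M_{q-1}∘⋯∘M_p): M ≅ I[1,1]^2, I[1,2], I[1,3], I[2,2].
μ_θ-semistable layers: μ^(1)=29; μ^(2)=5; μ^(3)=-11

((0, 0, 1); (0, 3, 0); (4, 0, 0))
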